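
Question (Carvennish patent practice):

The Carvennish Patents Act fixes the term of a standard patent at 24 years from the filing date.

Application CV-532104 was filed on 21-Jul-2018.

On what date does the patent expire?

Filing date + 24 years → 21 July 2042.

2042-07-21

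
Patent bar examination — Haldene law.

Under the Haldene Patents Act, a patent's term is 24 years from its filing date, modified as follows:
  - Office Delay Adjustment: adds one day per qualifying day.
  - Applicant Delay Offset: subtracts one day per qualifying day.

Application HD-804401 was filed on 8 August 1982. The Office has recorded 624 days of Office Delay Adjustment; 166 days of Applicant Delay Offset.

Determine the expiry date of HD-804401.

Base term: filing date + 24 years → 8 August 2006.
Office Delay Adjustment: +624 days → 23 April 2008.
Applicant Delay Offset: −166 days → 9 November 2007.

November 9, 2007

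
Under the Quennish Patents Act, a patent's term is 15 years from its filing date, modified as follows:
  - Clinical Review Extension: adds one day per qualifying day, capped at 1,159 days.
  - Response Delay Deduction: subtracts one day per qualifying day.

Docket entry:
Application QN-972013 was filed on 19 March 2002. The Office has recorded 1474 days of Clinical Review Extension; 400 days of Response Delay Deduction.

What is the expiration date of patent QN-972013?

Base term: filing date + 15 years → 19 March 2017.
Clinical Review Extension: 1474 days claimed exceeds the 1159-day cap, so +1159 days → 21 May 2020.
Response Delay Deduction: −400 days → 17 April 2019.

April 17, 2019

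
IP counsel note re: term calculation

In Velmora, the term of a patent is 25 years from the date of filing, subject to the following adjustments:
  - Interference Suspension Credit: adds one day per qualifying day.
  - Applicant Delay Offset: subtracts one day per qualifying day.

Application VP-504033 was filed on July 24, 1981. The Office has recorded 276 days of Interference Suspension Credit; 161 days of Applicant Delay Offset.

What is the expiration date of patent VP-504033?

Base term: filing date + 25 years → 24 July 2006.
Interference Suspension Credit: +276 days → 26 April 2007.
Applicant Delay Offset: −161 days → 16 November 2006.

2006-11-16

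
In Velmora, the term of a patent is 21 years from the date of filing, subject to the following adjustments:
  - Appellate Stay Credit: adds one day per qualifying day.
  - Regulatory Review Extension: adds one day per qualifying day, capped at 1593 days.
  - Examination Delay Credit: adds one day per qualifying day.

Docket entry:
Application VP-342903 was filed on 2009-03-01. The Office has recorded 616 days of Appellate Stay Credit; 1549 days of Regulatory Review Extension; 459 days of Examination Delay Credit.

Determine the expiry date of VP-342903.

2037-05-07

Base term: filing date + 21 years → 1 March 2030.
Appellate Stay Credit: +616 days → 7 November 2031.
Regulatory Review Extension: 1549 days (within the 1593-day cap) → +1549 days → 3 February 2036.
Examination Delay Credit: +459 days → 7 May 2037.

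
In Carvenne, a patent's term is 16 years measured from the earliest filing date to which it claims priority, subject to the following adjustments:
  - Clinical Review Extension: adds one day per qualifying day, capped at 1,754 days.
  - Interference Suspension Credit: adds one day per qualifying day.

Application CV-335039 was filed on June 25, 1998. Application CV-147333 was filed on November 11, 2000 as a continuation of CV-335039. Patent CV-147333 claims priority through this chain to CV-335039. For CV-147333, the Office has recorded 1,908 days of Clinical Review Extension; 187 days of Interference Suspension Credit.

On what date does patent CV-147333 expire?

Earliest priority filing: 25 June 1998.
Base term: 25 June 1998 + 16 years → 25 June 2014.
Clinical Review Extension: 1908 days claimed exceeds the 1754-day cap, so +1754 days → 14 April 2019.
Interference Suspension Credit: +187 days → 18 October 2019.

2019-10-18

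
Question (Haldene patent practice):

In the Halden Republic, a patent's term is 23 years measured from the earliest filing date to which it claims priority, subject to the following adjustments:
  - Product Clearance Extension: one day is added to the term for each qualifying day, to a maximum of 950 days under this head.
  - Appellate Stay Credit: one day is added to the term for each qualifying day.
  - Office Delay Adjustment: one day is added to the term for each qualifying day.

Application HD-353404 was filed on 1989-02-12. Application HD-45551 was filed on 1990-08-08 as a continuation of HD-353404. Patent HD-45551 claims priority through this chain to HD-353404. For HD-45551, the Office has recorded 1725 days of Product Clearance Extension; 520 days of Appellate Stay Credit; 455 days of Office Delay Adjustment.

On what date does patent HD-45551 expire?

Earliest priority filing: 12 February 1989.
Base term: 12 February 1989 + 23 years → 12 February 2012.
Product Clearance Extension: 1725 days claimed exceeds the 950-day cap, so +950 days → 19 September 2014.
Appellate Stay Credit: +520 days → 21 February 2016.
Office Delay Adjustment: +455 days → 21 May 2017.

May 21, 2017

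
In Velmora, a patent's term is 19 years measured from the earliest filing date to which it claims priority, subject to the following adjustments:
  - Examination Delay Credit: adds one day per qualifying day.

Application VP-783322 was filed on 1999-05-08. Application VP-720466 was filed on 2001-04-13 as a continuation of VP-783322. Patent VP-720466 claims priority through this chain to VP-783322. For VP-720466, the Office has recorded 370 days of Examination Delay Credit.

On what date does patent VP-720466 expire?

2019-05-13

Earliest priority filing: 8 May 1999.
Base term: 8 May 1999 + 19 years → 8 May 2018.
Examination Delay Credit: +370 days → 13 May 2019.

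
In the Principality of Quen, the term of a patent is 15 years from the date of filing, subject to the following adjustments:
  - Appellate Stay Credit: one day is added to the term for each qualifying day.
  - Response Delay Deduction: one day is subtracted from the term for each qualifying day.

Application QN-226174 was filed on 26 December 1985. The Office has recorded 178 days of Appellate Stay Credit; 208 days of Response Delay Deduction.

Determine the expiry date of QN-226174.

2000-11-26

Base term: filing date + 15 years → 26 December 2000.
Appellate Stay Credit: +178 days → 22 June 2001.
Response Delay Deduction: −208 days → 26 November 2000.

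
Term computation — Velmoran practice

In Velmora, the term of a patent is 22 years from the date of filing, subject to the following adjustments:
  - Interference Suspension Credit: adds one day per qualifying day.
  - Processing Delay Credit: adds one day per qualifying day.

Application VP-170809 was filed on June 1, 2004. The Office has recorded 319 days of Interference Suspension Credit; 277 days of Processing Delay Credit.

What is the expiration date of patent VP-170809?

Base term: filing date + 22 years → 1 June 2026.
Interference Suspension Credit: +319 days → 16 April 2027.
Processing Delay Credit: +277 days → 18 January 2028.

2028-01-18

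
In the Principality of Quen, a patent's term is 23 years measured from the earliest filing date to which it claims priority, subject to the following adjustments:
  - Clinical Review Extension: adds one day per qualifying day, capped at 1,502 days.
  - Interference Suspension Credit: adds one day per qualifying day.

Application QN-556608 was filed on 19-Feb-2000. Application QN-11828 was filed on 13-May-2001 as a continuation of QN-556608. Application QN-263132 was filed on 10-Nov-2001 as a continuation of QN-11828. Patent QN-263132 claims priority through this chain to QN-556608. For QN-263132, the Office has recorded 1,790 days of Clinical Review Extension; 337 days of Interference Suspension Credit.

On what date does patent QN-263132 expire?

March 3, 2028

Earliest priority filing: 19 February 2000.
Base term: 19 February 2000 + 23 years → 19 February 2023.
Clinical Review Extension: 1790 days claimed exceeds the 1502-day cap, so +1502 days → 1 April 2027.
Interference Suspension Credit: +337 days → 3 March 2028.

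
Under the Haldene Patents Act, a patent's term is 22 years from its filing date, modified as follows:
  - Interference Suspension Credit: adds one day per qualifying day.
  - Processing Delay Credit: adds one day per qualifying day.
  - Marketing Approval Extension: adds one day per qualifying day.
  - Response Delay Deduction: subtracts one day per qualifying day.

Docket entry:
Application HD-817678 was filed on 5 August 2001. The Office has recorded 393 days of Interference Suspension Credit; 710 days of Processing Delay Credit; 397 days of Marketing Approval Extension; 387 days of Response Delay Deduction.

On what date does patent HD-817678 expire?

August 22, 2026

Base term: filing date + 22 years → 5 August 2023.
Interference Suspension Credit: +393 days → 1 September 2024.
Processing Delay Credit: +710 days → 12 August 2026.
Marketing Approval Extension: +397 days → 13 September 2027.
Response Delay Deduction: −387 days → 22 August 2026.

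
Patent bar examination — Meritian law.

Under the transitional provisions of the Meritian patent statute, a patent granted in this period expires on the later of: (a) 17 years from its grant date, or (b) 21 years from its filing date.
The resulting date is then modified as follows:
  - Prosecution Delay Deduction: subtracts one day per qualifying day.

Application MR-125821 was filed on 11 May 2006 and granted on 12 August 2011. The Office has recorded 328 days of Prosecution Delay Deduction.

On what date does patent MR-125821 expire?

September 19, 2027

(a) grant + 17 years → 12 August 2028.
(b) filing + 21 years → 11 May 2027.
Later of the two: 12 August 2028.
Prosecution Delay Deduction: −328 days → 19 September 2027.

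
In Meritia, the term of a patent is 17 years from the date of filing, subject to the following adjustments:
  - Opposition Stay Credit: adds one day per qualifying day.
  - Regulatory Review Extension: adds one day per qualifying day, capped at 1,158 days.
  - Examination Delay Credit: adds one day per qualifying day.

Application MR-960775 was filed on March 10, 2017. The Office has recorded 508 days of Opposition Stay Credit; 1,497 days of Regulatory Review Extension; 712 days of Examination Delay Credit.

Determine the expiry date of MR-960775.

Base term: filing date + 17 years → 10 March 2034.
Opposition Stay Credit: +508 days → 31 July 2035.
Regulatory Review Extension: 1497 days claimed exceeds the 1158-day cap, so +1158 days → 1 October 2038.
Examination Delay Credit: +712 days → 12 September 2040.

September 12, 2040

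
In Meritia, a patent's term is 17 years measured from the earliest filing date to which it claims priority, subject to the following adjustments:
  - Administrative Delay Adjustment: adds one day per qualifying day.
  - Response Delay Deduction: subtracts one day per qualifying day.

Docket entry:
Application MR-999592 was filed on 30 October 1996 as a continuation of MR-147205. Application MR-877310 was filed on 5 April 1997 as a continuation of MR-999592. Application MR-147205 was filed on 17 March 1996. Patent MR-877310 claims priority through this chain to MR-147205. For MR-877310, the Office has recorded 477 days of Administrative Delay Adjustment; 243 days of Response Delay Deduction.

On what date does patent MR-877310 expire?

November 6, 2013

Earliest priority filing: 17 March 1996.
Base term: 17 March 1996 + 17 years → 17 March 2013.
Administrative Delay Adjustment: +477 days → 7 July 2014.
Response Delay Deduction: −243 days → 6 November 2013.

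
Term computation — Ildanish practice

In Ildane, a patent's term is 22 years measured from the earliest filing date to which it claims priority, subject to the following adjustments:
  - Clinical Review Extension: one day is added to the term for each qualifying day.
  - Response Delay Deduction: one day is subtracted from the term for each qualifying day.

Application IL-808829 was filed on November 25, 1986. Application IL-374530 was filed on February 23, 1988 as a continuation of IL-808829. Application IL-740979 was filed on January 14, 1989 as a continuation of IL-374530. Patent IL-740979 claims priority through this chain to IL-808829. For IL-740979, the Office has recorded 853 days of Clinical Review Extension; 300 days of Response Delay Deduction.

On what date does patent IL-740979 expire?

2010-06-01

Earliest priority filing: 25 November 1986.
Base term: 25 November 1986 + 22 years → 25 November 2008.
Clinical Review Extension: +853 days → 28 March 2011.
Response Delay Deduction: −300 days → 1 June 2010.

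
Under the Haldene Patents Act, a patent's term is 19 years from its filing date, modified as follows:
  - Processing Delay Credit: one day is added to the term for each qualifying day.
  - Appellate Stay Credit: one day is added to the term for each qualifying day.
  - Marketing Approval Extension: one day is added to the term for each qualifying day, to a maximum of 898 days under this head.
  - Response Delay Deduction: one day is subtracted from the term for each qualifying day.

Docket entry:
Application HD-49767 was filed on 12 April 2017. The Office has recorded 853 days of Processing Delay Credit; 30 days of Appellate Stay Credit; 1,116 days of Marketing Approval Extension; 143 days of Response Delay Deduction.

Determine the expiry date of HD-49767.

October 6, 2040

Base term: filing date + 19 years → 12 April 2036.
Processing Delay Credit: +853 days → 13 August 2038.
Appellate Stay Credit: +30 days → 12 September 2038.
Marketing Approval Extension: 1116 days claimed exceeds the 898-day cap, so +898 days → 26 February 2041.
Response Delay Deduction: −143 days → 6 October 2040.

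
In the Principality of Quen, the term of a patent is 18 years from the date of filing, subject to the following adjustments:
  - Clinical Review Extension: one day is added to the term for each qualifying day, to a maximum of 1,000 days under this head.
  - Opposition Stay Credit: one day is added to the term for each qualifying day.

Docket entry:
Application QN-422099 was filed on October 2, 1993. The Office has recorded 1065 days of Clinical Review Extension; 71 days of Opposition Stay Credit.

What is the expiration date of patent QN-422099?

Base term: filing date + 18 years → 2 October 2011.
Clinical Review Extension: 1065 days claimed exceeds the 1000-day cap, so +1000 days → 28 June 2014.
Opposition Stay Credit: +71 days → 7 September 2014.

September 7, 2014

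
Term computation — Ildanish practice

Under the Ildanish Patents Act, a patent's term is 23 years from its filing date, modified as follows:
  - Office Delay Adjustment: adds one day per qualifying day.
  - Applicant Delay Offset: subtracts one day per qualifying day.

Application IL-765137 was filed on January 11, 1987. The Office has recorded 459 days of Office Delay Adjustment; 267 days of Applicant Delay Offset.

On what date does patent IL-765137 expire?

Base term: filing date + 23 years → 11 January 2010.
Office Delay Adjustment: +459 days → 15 April 2011.
Applicant Delay Offset: −267 days → 22 July 2010.

2010-07-22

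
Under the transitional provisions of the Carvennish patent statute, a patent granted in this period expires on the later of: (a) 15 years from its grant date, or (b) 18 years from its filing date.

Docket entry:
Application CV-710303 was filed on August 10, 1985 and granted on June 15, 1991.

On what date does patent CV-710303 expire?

June 15, 2006

(a) grant + 15 years → 15 June 2006.
(b) filing + 18 years → 10 August 2003.
Later of the two: 15 June 2006.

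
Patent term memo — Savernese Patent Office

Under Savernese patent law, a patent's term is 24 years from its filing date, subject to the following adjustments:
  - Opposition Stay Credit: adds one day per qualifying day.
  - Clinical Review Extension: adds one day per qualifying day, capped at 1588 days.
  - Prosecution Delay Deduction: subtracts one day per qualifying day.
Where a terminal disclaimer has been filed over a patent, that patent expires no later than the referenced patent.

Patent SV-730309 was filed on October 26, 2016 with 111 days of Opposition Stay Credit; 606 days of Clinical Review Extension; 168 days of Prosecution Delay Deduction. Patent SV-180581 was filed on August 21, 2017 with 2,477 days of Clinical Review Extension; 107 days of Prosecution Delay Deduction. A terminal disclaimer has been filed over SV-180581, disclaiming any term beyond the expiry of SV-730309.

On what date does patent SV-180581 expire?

Natural term of SV-180581:
  Base: filing + 24 years → 21 August 2041.
  Clinical Review Extension: 2477 days claimed exceeds the 1588-day cap, so +1588 days → 26 December 2045.
  Prosecution Delay Deduction: −107 days → 10 September 2045.
Expiry of referenced patent SV-730309:
  Base: filing + 24 years → 26 October 2040.
  Opposition Stay Credit: +111 days → 14 February 2041.
  Clinical Review Extension: 606 days (within the 1588-day cap) → +606 days → 13 October 2042.
  Prosecution Delay Deduction: −168 days → 28 April 2042.
Terminal disclaimer: SV-180581 expires on the earlier of 10 September 2045 and 28 April 2042.

2042-04-28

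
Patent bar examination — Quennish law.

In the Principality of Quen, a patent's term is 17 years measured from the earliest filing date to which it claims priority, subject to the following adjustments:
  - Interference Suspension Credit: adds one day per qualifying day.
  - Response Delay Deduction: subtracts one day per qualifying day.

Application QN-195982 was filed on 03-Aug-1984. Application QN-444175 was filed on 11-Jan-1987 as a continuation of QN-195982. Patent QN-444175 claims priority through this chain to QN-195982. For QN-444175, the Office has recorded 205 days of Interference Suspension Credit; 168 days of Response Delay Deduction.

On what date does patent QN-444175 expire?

September 9, 2001

Earliest priority filing: 3 August 1984.
Base term: 3 August 1984 + 17 years → 3 August 2001.
Interference Suspension Credit: +205 days → 24 February 2002.
Response Delay Deduction: −168 days → 9 September 2001.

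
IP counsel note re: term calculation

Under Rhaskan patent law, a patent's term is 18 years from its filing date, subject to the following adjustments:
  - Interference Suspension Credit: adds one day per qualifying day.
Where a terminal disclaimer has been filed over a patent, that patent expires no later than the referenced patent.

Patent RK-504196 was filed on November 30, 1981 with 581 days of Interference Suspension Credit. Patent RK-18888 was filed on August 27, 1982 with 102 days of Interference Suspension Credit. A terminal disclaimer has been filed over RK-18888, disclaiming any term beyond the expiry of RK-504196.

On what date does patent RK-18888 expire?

2000-12-07

Natural term of RK-18888:
  Base: filing + 18 years → 27 August 2000.
  Interference Suspension Credit: +102 days → 7 December 2000.
Expiry of referenced patent RK-504196:
  Base: filing + 18 years → 30 November 1999.
  Interference Suspension Credit: +581 days → 3 July 2001.
Terminal disclaimer: RK-18888 expires on the earlier of 7 December 2000 and 3 July 2001.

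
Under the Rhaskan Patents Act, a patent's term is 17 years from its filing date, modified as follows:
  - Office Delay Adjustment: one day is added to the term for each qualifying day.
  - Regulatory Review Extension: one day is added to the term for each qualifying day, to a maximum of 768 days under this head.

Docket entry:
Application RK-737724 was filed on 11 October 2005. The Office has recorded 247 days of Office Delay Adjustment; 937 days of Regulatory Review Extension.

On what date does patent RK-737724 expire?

Base term: filing date + 17 years → 11 October 2022.
Office Delay Adjustment: +247 days → 15 June 2023.
Regulatory Review Extension: 937 days claimed exceeds the 768-day cap, so +768 days → 22 July 2025.

2025-07-22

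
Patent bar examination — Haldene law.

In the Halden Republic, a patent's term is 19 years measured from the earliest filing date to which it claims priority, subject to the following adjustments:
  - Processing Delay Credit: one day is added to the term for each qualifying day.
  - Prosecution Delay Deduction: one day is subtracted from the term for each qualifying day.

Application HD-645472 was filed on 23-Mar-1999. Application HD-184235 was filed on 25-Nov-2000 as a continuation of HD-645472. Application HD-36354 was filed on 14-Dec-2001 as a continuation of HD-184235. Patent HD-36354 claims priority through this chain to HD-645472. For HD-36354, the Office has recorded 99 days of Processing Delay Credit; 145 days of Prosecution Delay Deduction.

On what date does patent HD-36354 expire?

February 5, 2018

Earliest priority filing: 23 March 1999.
Base term: 23 March 1999 + 19 years → 23 March 2018.
Processing Delay Credit: +99 days → 30 June 2018.
Prosecution Delay Deduction: −145 days → 5 February 2018.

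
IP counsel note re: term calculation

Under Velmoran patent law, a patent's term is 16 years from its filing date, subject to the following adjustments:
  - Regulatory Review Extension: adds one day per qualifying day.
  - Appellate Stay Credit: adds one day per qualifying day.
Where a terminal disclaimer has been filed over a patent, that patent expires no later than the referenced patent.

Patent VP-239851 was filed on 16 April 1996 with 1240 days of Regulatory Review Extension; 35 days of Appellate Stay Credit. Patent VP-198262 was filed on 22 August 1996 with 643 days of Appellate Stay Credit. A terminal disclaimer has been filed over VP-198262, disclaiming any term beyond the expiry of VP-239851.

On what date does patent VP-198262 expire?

2014-05-27

Natural term of VP-198262:
  Base: filing + 16 years → 22 August 2012.
  Appellate Stay Credit: +643 days → 27 May 2014.
Expiry of referenced patent VP-239851:
  Base: filing + 16 years → 16 April 2012.
  Regulatory Review Extension: +1240 days → 8 September 2015.
  Appellate Stay Credit: +35 days → 13 October 2015.
Terminal disclaimer: VP-198262 expires on the earlier of 27 May 2014 and 13 October 2015.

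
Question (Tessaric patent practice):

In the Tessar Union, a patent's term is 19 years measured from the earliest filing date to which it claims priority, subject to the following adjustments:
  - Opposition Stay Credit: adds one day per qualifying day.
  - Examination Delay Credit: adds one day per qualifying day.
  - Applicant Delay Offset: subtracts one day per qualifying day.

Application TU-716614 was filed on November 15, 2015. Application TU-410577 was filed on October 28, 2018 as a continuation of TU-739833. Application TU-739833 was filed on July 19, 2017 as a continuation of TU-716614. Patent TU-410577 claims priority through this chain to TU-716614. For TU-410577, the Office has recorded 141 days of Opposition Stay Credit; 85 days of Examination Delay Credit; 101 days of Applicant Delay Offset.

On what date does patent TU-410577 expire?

Earliest priority filing: 15 November 2015.
Base term: 15 November 2015 + 19 years → 15 November 2034.
Opposition Stay Credit: +141 days → 5 April 2035.
Examination Delay Credit: +85 days → 29 June 2035.
Applicant Delay Offset: −101 days → 20 March 2035.

March 20, 2035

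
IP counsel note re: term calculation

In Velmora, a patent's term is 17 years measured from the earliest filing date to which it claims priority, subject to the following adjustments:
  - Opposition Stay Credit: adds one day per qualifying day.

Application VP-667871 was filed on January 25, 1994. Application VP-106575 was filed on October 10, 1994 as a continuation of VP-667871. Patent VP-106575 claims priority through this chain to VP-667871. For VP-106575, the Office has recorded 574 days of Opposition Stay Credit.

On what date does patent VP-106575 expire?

August 21, 2012

Earliest priority filing: 25 January 1994.
Base term: 25 January 1994 + 17 years → 25 January 2011.
Opposition Stay Credit: +574 days → 21 August 2012.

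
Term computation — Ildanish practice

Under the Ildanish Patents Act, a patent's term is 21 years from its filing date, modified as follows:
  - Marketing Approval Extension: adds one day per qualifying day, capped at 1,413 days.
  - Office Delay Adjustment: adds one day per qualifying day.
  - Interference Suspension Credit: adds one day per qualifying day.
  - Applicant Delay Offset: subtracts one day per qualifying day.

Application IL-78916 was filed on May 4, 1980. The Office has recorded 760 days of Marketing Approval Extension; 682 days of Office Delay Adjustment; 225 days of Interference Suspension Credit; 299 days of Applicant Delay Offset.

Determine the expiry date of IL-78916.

January 31, 2005

Base term: filing date + 21 years → 4 May 2001.
Marketing Approval Extension: 760 days (within the 1413-day cap) → +760 days → 3 June 2003.
Office Delay Adjustment: +682 days → 15 April 2005.
Interference Suspension Credit: +225 days → 26 November 2005.
Applicant Delay Offset: −299 days → 31 January 2005.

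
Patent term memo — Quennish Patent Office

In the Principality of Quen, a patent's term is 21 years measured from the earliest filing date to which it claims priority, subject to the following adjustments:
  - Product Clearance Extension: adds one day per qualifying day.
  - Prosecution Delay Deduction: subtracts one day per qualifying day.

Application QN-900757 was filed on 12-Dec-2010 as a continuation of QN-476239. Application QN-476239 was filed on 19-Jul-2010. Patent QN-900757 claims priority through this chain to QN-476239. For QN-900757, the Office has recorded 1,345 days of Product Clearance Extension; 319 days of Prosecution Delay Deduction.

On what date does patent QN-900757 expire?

Earliest priority filing: 19 July 2010.
Base term: 19 July 2010 + 21 years → 19 July 2031.
Product Clearance Extension: +1345 days → 25 March 2035.
Prosecution Delay Deduction: −319 days → 10 May 2034.

May 10, 2034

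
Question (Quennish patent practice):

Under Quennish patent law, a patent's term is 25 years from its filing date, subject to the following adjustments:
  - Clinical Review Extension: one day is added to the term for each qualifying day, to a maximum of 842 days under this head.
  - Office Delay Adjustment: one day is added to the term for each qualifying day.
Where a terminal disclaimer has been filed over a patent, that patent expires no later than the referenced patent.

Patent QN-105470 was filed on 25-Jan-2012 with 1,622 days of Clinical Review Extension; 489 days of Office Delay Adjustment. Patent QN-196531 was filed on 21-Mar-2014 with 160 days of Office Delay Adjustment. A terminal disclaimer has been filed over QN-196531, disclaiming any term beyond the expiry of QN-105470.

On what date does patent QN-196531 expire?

Natural term of QN-196531:
  Base: filing + 25 years → 21 March 2039.
  Office Delay Adjustment: +160 days → 28 August 2039.
Expiry of referenced patent QN-105470:
  Base: filing + 25 years → 25 January 2037.
  Clinical Review Extension: 1622 days claimed exceeds the 842-day cap, so +842 days → 17 May 2039.
  Office Delay Adjustment: +489 days → 17 September 2040.
Terminal disclaimer: QN-196531 expires on the earlier of 28 August 2039 and 17 September 2040.

August 28, 2039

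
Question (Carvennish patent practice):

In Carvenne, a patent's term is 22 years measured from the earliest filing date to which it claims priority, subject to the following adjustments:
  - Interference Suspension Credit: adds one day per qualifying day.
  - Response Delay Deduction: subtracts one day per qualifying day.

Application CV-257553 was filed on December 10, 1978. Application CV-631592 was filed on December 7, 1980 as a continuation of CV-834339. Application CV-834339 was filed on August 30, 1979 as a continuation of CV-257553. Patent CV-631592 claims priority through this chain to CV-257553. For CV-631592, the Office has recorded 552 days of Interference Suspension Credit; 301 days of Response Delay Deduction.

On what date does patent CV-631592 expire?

2001-08-18

Earliest priority filing: 10 December 1978.
Base term: 10 December 1978 + 22 years → 10 December 2000.
Interference Suspension Credit: +552 days → 15 June 2002.
Response Delay Deduction: −301 days → 18 August 2001.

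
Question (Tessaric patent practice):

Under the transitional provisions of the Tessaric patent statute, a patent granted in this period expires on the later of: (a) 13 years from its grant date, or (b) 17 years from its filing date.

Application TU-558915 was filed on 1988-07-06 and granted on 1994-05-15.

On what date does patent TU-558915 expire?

2007-05-15

(a) grant + 13 years → 15 May 2007.
(b) filing + 17 years → 6 July 2005.
Later of the two: 15 May 2007.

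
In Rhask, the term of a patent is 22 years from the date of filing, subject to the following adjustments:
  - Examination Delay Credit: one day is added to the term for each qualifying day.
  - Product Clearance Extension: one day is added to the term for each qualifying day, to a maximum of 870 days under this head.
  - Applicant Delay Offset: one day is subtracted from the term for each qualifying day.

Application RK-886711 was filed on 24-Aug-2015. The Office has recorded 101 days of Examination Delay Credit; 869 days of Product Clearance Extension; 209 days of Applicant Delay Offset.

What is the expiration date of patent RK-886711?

Base term: filing date + 22 years → 24 August 2037.
Examination Delay Credit: +101 days → 3 December 2037.
Product Clearance Extension: 869 days (within the 870-day cap) → +869 days → 20 April 2040.
Applicant Delay Offset: −209 days → 24 September 2039.

September 24, 2039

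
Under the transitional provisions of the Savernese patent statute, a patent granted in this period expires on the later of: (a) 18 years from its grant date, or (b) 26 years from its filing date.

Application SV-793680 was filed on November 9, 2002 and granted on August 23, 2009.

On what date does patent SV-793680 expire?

November 9, 2028

(a) grant + 18 years → 23 August 2027.
(b) filing + 26 years → 9 November 2028.
Later of the two: 9 November 2028.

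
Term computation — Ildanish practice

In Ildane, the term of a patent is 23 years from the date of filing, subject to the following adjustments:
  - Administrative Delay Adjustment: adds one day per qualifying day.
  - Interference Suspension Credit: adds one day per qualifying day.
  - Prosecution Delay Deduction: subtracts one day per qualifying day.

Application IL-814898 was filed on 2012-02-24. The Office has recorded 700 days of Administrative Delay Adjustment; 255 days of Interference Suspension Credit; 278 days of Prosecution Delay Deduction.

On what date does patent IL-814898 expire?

January 1, 2037

Base term: filing date + 23 years → 24 February 2035.
Administrative Delay Adjustment: +700 days → 24 January 2037.
Interference Suspension Credit: +255 days → 6 October 2037.
Prosecution Delay Deduction: −278 days → 1 January 2037.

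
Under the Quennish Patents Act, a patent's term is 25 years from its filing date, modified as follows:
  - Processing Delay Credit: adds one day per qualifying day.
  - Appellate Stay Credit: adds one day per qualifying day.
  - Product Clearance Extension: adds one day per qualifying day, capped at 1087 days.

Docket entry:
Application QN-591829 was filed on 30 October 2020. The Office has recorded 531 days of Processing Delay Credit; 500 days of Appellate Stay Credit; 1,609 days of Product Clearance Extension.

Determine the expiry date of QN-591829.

2051-08-18

Base term: filing date + 25 years → 30 October 2045.
Processing Delay Credit: +531 days → 14 April 2047.
Appellate Stay Credit: +500 days → 26 August 2048.
Product Clearance Extension: 1609 days claimed exceeds the 1087-day cap, so +1087 days → 18 August 2051.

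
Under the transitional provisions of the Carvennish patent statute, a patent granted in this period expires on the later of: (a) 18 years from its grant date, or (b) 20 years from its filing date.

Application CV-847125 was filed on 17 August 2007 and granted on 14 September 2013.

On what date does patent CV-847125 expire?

2031-09-14

(a) grant + 18 years → 14 September 2031.
(b) filing + 20 years → 17 August 2027.
Later of the two: 14 September 2031.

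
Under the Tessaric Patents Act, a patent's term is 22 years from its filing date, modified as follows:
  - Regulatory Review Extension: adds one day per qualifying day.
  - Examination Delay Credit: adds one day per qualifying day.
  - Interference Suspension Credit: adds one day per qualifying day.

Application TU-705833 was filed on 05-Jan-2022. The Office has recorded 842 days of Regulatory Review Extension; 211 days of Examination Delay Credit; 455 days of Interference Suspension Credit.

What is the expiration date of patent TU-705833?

Base term: filing date + 22 years → 5 January 2044.
Regulatory Review Extension: +842 days → 26 April 2046.
Examination Delay Credit: +211 days → 23 November 2046.
Interference Suspension Credit: +455 days → 21 February 2048.

2048-02-21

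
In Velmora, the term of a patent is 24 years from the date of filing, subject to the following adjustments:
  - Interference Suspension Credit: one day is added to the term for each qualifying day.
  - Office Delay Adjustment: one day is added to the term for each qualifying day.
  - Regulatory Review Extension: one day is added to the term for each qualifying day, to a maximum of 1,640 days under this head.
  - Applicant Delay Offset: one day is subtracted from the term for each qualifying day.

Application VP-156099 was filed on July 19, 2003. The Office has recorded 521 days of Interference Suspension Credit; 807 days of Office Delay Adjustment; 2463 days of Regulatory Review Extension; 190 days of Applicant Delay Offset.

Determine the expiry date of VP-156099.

Base term: filing date + 24 years → 19 July 2027.
Interference Suspension Credit: +521 days → 21 December 2028.
Office Delay Adjustment: +807 days → 8 March 2031.
Regulatory Review Extension: 2463 days claimed exceeds the 1640-day cap, so +1640 days → 3 September 2035.
Applicant Delay Offset: −190 days → 25 February 2035.

2035-02-25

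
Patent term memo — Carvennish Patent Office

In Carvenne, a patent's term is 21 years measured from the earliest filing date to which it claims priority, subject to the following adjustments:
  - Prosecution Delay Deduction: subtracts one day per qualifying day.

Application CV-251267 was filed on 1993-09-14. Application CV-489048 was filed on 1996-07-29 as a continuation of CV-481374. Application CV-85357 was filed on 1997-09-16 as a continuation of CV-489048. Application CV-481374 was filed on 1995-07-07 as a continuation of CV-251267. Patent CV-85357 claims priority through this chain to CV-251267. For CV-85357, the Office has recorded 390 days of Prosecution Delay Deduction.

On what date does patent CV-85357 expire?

August 20, 2013

Earliest priority filing: 14 September 1993.
Base term: 14 September 1993 + 21 years → 14 September 2014.
Prosecution Delay Deduction: −390 days → 20 August 2013.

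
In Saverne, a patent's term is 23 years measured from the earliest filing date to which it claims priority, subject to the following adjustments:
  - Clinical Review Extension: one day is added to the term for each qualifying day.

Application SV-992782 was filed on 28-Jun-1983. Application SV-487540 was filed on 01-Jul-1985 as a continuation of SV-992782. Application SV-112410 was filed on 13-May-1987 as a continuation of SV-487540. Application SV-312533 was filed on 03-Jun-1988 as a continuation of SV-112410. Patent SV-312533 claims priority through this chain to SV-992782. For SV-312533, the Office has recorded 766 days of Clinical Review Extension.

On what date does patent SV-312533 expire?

Earliest priority filing: 28 June 1983.
Base term: 28 June 1983 + 23 years → 28 June 2006.
Clinical Review Extension: +766 days → 2 August 2008.

2008-08-02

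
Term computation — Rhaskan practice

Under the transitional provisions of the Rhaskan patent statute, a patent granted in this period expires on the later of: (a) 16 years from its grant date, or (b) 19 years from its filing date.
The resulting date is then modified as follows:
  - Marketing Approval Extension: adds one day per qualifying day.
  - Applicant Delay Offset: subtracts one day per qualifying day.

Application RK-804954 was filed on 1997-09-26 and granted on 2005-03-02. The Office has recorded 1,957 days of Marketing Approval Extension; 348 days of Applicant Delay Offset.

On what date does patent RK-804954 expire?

(a) grant + 16 years → 2 March 2021.
(b) filing + 19 years → 26 September 2016.
Later of the two: 2 March 2021.
Marketing Approval Extension: +1957 days → 11 July 2026.
Applicant Delay Offset: −348 days → 28 July 2025.

2025-07-28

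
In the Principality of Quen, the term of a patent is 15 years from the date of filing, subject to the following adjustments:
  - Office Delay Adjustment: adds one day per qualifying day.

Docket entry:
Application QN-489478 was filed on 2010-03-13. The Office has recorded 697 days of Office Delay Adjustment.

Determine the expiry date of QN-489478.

February 8, 2027

Base term: filing date + 15 years → 13 March 2025.
Office Delay Adjustment: +697 days → 8 February 2027.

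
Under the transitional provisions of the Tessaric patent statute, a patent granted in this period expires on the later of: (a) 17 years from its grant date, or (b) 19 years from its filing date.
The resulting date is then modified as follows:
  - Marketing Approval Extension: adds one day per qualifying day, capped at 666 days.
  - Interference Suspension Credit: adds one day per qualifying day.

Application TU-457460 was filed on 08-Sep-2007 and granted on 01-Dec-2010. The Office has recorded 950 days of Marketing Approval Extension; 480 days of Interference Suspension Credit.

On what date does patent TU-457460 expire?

(a) grant + 17 years → 1 December 2027.
(b) filing + 19 years → 8 September 2026.
Later of the two: 1 December 2027.
Marketing Approval Extension: 950 days claimed exceeds the 666-day cap, so +666 days → 27 September 2029.
Interference Suspension Credit: +480 days → 20 January 2031.

2031-01-20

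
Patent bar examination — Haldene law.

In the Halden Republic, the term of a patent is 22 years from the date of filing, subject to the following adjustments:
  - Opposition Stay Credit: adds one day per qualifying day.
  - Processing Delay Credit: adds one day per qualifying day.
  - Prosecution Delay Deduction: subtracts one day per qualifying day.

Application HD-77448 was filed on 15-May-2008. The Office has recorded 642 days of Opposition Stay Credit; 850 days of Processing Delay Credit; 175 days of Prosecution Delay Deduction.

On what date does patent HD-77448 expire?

2033-12-22

Base term: filing date + 22 years → 15 May 2030.
Opposition Stay Credit: +642 days → 16 February 2032.
Processing Delay Credit: +850 days → 15 June 2034.
Prosecution Delay Deduction: −175 days → 22 December 2033.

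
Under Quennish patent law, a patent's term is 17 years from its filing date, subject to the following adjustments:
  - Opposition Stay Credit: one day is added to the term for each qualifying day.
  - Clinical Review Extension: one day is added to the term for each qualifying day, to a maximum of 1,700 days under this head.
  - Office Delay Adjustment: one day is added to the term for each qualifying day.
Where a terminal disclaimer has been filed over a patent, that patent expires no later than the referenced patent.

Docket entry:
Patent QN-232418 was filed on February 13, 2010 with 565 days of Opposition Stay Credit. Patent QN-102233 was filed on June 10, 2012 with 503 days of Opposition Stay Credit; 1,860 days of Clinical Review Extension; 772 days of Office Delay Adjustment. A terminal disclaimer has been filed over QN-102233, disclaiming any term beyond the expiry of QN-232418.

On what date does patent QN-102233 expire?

Natural term of QN-102233:
  Base: filing + 17 years → 10 June 2029.
  Opposition Stay Credit: +503 days → 26 October 2030.
  Clinical Review Extension: 1860 days claimed exceeds the 1700-day cap, so +1700 days → 22 June 2035.
  Office Delay Adjustment: +772 days → 2 August 2037.
Expiry of referenced patent QN-232418:
  Base: filing + 17 years → 13 February 2027.
  Opposition Stay Credit: +565 days → 31 August 2028.
Terminal disclaimer: QN-102233 expires on the earlier of 2 August 2037 and 31 August 2028.

August 31, 2028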